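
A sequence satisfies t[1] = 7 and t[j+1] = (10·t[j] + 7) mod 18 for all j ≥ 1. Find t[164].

We have t[1] = 7; t[2] = 5; t[3] = 3; t[4] = 1; t[5] = 17; t[6] = 15; t[7] = 13; t[8] = 11; t[9] = 9; t[10] = 7.
Since t[10] = t[1] = 7, the sequence is periodic with period 9.
So t[164] = t[1 + ((164-1) mod 9)] = t[2] = 5.

5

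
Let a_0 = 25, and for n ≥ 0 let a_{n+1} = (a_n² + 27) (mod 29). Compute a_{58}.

20

a_0 = 25,  a_1 = 14,  a_2 = 20,  a_3 = 21,  a_4 = 4,  a_5 = 14.
Since a_5 = a_1 = 14, the sequence is eventually periodic: after a pre-period of length 1 it cycles with period 4.
For n ≥ 1, a_n depends only on (n - 1) mod 4. (58 - 1) mod 4 = 1, so a_{58} = a_2 = 20.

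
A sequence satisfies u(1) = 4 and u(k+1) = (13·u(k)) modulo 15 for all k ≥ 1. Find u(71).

We have u(1) = 4, u(2) = 7, u(3) = 1, u(4) = 13, u(5) = 4.
The sequence repeats with period 4.
(71 - 1) mod 4 = 2, so u(71) = u(3) = 1.

1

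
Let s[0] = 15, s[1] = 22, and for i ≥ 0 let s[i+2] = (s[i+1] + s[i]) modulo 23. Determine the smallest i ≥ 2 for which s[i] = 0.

11

s[0] = 15; s[1] = 22; s[2] = 14; s[3] = 13; s[4] = 4; s[5] = 17; s[6] = 21; s[7] = 15; s[8] = 13; s[9] = 5; s[10] = 18; s[11] = 0; s[12] = 18; s[13] = 18; s[14] = 13; s[15] = 8; s[16] = 21; s[17] = 6; s[18] = 4; s[19] = 10; s[20] = 14; s[21] = 1; s[22] = 15; s[23] = 16; s[24] = 8; s[25] = 1; s[26] = 9; s[27] = 10; s[28] = 19; s[29] = 6; s[30] = 2; s[31] = 8; s[32] = 10; s[33] = 18; s[34] = 5; s[35] = 0; s[36] = 5; s[37] = 5; s[38] = 10; s[39] = 15; s[40] = 2; s[41] = 17; s[42] = 19; s[43] = 13; s[44] = 9; s[45] = 22; s[46] = 8; s[47] = 7; s[48] = 15; s[49] = 22.
Since (s[48], s[49]) = (s[0], s[1]) = (15, 22) (two consecutive terms determine the rest), the sequence is periodic with period 48.
The value 0 first appears (with i ≥ 2) at s[11].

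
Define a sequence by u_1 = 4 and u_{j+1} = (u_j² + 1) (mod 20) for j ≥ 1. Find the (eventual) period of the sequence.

Listing terms: u_1 = 4,  u_2 = 17,  u_3 = 10,  u_4 = 1,  u_5 = 2,  u_6 = 5,  u_7 = 6,  u_8 = 17.
Since u_8 = u_2 = 17, the sequence is eventually periodic: after a pre-period of length 1 it cycles with period 6.

6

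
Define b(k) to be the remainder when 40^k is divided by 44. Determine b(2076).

We have b(0) = 1, b(1) = 40, b(2) = 16, b(3) = 24, b(4) = 36, b(5) = 32, b(6) = 4, b(7) = 28, b(8) = 20, b(9) = 8, b(10) = 12, b(11) = 40.
Since b(11) = b(1) = 40, the sequence is eventually periodic: after a pre-period of length 1 it cycles with period 10.
For k ≥ 1, b(k) depends only on (k - 1) mod 10. (2076 - 1) mod 10 = 5, so b(2076) = b(6) = 4.

4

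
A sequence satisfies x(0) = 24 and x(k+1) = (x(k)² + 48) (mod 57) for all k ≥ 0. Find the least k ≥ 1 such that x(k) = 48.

We have x(0) = 24; x(1) = 54; x(2) = 0; x(3) = 48; x(4) = 15; x(5) = 45; x(6) = 21; x(7) = 33; x(8) = 54.
Since x(8) = x(1) = 54, the sequence is eventually periodic: after a pre-period of length 1 it cycles with period 7.
The value 48 first appears (with k ≥ 1) at x(3).

3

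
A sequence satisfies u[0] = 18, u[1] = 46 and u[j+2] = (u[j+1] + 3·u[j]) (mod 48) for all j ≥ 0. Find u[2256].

34

u[0] = 18; u[1] = 46; u[2] = 4; u[3] = 46; u[4] = 10; u[5] = 4; u[6] = 34; u[7] = 46; u[8] = 4.
Since (u[7], u[8]) = (u[1], u[2]) = (46, 4) (two consecutive terms determine the rest), the sequence is eventually periodic: after a pre-period of length 1 it cycles with period 6.
For j ≥ 1, u[j] depends only on (j - 1) mod 6. (2256 - 1) mod 6 = 5, so u[2256] = u[6] = 34.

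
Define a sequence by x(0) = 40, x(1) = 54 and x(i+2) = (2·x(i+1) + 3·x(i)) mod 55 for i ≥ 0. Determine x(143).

Computing terms: x(0) = 40, x(1) = 54, x(2) = 8, x(3) = 13, x(4) = 50, x(5) = 29, x(6) = 43, x(7) = 8, x(8) = 35, x(9) = 39, x(10) = 18, x(11) = 43, x(12) = 30, x(13) = 24, x(14) = 28, x(15) = 18, x(16) = 10, x(17) = 19, x(18) = 13, x(19) = 28, x(20) = 40, x(21) = 54.
The sequence repeats with period 20.
(143 - 0) mod 20 = 3, so x(143) = x(3) = 13.

13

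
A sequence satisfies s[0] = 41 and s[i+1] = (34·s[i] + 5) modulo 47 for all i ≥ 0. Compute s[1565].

36

Listing terms: s[0] = 41; s[1] = 36; s[2] = 7; s[3] = 8; s[4] = 42; s[5] = 23; s[6] = 35; s[7] = 20; s[8] = 27; s[9] = 30; s[10] = 38; s[11] = 28; s[12] = 17; s[13] = 19; s[14] = 40; s[15] = 2; s[16] = 26; s[17] = 43; s[18] = 10; s[19] = 16; s[20] = 32; s[21] = 12; s[22] = 37; s[23] = 41.
The sequence repeats with period 23.
So s[1565] = s[0 + ((1565-0) mod 23)] = s[1] = 36.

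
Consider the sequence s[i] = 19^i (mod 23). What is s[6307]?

20

We have s[1] = 19,  s[2] = 16,  s[3] = 5,  s[4] = 3,  s[5] = 11,  s[6] = 2,  s[7] = 15,  s[8] = 9,  s[9] = 10,  s[10] = 6,  s[11] = 22,  s[12] = 4,  s[13] = 7,  s[14] = 18,  s[15] = 20,  s[16] = 12,  s[17] = 21,  s[18] = 8,  s[19] = 14,  s[20] = 13,  s[21] = 17,  s[22] = 1,  s[23] = 19.
Since s[23] = s[1] = 19, the sequence is periodic with period 22.
(6307 - 1) mod 22 = 14, so s[6307] = s[15] = 20.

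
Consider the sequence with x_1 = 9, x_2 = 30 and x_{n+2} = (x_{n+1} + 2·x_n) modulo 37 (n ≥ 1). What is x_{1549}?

x_1 = 9,  x_2 = 30,  x_3 = 11,  x_4 = 34,  x_5 = 19,  x_6 = 13,  x_7 = 14,  x_8 = 3,  x_9 = 31,  x_{10} = 0,  x_{11} = 25,  x_{12} = 25,  x_{13} = 1,  x_{14} = 14,  x_{15} = 16,  x_{16} = 7,  x_{17} = 2,  x_{18} = 16,  x_{19} = 20,  x_{20} = 15,  x_{21} = 18,  x_{22} = 11,  x_{23} = 10,  x_{24} = 32,  x_{25} = 15,  x_{26} = 5,  x_{27} = 35,  x_{28} = 8,  x_{29} = 4,  x_{30} = 20,  x_{31} = 28,  x_{32} = 31,  x_{33} = 13,  x_{34} = 1,  x_{35} = 27,  x_{36} = 29,  x_{37} = 9,  x_{38} = 30.
Since (x_{37}, x_{38}) = (x_1, x_2) = (9, 30) (two consecutive terms determine the rest), the sequence is periodic with period 36.
So x_{1549} = x_{1 + ((1549-1) mod 36)} = x_1 = 9.

9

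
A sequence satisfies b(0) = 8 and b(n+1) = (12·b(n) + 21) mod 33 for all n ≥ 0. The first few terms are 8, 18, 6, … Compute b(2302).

27

Computing terms: b(0) = 8, b(1) = 18, b(2) = 6, b(3) = 27, b(4) = 15, b(5) = 3, b(6) = 24, b(7) = 12, b(8) = 0, b(9) = 21, b(10) = 9, b(11) = 30, b(12) = 18.
Since b(12) = b(1) = 18, the sequence is eventually periodic: after a pre-period of length 1 it cycles with period 11.
For n ≥ 1, b(n) depends only on (n - 1) mod 11. (2302 - 1) mod 11 = 2, so b(2302) = b(3) = 27.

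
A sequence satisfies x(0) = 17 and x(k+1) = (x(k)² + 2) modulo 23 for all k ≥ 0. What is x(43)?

8

x(0) = 17,  x(1) = 15,  x(2) = 20,  x(3) = 11,  x(4) = 8,  x(5) = 20.
Since x(5) = x(2) = 20, the sequence is eventually periodic: after a pre-period of length 2 it cycles with period 3.
For k ≥ 2, x(k) depends only on (k - 2) mod 3. (43 - 2) mod 3 = 2, so x(43) = x(4) = 8.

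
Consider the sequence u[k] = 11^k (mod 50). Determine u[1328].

We have u[1] = 11, u[2] = 21, u[3] = 31, u[4] = 41, u[5] = 1, u[6] = 11.
The sequence repeats with period 5.
(1328 - 1) mod 5 = 2, so u[1328] = u[3] = 31.

31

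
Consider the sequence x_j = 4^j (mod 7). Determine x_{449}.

Listing terms: x_0 = 1, x_1 = 4, x_2 = 2, x_3 = 1.
The sequence repeats with period 3.
(449 - 0) mod 3 = 2, so x_{449} = x_2 = 2.

2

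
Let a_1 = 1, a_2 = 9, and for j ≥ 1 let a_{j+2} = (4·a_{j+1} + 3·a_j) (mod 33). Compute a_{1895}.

15

Listing terms: a_1 = 1,  a_2 = 9,  a_3 = 6,  a_4 = 18,  a_5 = 24,  a_6 = 18,  a_7 = 12,  a_8 = 3,  a_9 = 15,  a_{10} = 3,  a_{11} = 24,  a_{12} = 6,  a_{13} = 30,  a_{14} = 6,  a_{15} = 15,  a_{16} = 12,  a_{17} = 27,  a_{18} = 12,  a_{19} = 30,  a_{20} = 24,  a_{21} = 21,  a_{22} = 24,  a_{23} = 27,  a_{24} = 15,  a_{25} = 9,  a_{26} = 15,  a_{27} = 21,  a_{28} = 30,  a_{29} = 18,  a_{30} = 30,  a_{31} = 9,  a_{32} = 27,  a_{33} = 3,  a_{34} = 27,  a_{35} = 18,  a_{36} = 21,  a_{37} = 6,  a_{38} = 21,  a_{39} = 3,  a_{40} = 9,  a_{41} = 12,  a_{42} = 9,  a_{43} = 6.
Since (a_{42}, a_{43}) = (a_2, a_3) = (9, 6) (two consecutive terms determine the rest), the sequence is eventually periodic: after a pre-period of length 1 it cycles with period 40.
For j ≥ 2, a_j depends only on (j - 2) mod 40. (1895 - 2) mod 40 = 13, so a_{1895} = a_{15} = 15.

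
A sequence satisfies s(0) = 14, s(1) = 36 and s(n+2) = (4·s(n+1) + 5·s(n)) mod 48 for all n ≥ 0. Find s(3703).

12

We have s(0) = 14, s(1) = 36, s(2) = 22, s(3) = 28, s(4) = 30, s(5) = 20, s(6) = 38, s(7) = 12, s(8) = 46, s(9) = 4, s(10) = 6, s(11) = 44, s(12) = 14, s(13) = 36.
The sequence repeats with period 12.
(3703 - 0) mod 12 = 7, so s(3703) = s(7) = 12.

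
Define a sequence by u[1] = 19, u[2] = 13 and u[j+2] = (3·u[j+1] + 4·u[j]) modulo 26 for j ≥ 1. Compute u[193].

Computing terms: u[1] = 19, u[2] = 13, u[3] = 11, u[4] = 7, u[5] = 13, u[6] = 15, u[7] = 19, u[8] = 13.
Since (u[7], u[8]) = (u[1], u[2]) = (19, 13) (two consecutive terms determine the rest), the sequence is periodic with period 6.
(193 - 1) mod 6 = 0, so u[193] = u[1] = 19.

19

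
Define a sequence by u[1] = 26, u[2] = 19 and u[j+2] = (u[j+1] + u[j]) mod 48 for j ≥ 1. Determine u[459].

45

Computing terms: u[1] = 26; u[2] = 19; u[3] = 45; u[4] = 16; u[5] = 13; u[6] = 29; u[7] = 42; u[8] = 23; u[9] = 17; u[10] = 40; u[11] = 9; u[12] = 1; u[13] = 10; u[14] = 11; u[15] = 21; u[16] = 32; u[17] = 5; u[18] = 37; u[19] = 42; u[20] = 31; u[21] = 25; u[22] = 8; u[23] = 33; u[24] = 41; u[25] = 26; u[26] = 19.
Since (u[25], u[26]) = (u[1], u[2]) = (26, 19) (two consecutive terms determine the rest), the sequence is periodic with period 24.
So u[459] = u[1 + ((459-1) mod 24)] = u[3] = 45.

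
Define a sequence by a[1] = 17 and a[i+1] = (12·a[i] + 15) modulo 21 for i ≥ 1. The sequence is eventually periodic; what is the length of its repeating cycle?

a[1] = 17; a[2] = 9; a[3] = 18; a[4] = 0; a[5] = 15; a[6] = 6; a[7] = 3; a[8] = 9.
Since a[8] = a[2] = 9, the sequence is eventually periodic: after a pre-period of length 1 it cycles with period 6.

6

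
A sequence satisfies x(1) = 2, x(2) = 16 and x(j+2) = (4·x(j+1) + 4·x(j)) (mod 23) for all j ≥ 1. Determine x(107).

Computing terms: x(1) = 2, x(2) = 16, x(3) = 3, x(4) = 7, x(5) = 17, x(6) = 4, x(7) = 15, x(8) = 7, x(9) = 19, x(10) = 12, x(11) = 9, x(12) = 15, x(13) = 4, x(14) = 7, x(15) = 21, x(16) = 20, x(17) = 3, x(18) = 0, x(19) = 12, x(20) = 2, x(21) = 10, x(22) = 2, x(23) = 2, x(24) = 16.
Since (x(23), x(24)) = (x(1), x(2)) = (2, 16) (two consecutive terms determine the rest), the sequence is periodic with period 22.
(107 - 1) mod 22 = 18, so x(107) = x(19) = 12.

12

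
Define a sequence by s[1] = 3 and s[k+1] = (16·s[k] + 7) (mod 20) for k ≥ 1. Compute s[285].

11

Listing terms: s[1] = 3, s[2] = 15, s[3] = 7, s[4] = 19, s[5] = 11, s[6] = 3.
Since s[6] = s[1] = 3, the sequence is periodic with period 5.
(285 - 1) mod 5 = 4, so s[285] = s[5] = 11.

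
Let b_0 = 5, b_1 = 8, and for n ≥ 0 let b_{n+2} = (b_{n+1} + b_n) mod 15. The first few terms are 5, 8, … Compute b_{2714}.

1

Listing terms: b_0 = 5; b_1 = 8; b_2 = 13; b_3 = 6; b_4 = 4; b_5 = 10; b_6 = 14; b_7 = 9; b_8 = 8; b_9 = 2; b_{10} = 10; b_{11} = 12; b_{12} = 7; b_{13} = 4; b_{14} = 11; b_{15} = 0; b_{16} = 11; b_{17} = 11; b_{18} = 7; b_{19} = 3; b_{20} = 10; b_{21} = 13; b_{22} = 8; b_{23} = 6; b_{24} = 14; b_{25} = 5; b_{26} = 4; b_{27} = 9; b_{28} = 13; b_{29} = 7; b_{30} = 5; b_{31} = 12; b_{32} = 2; b_{33} = 14; b_{34} = 1; b_{35} = 0; b_{36} = 1; b_{37} = 1; b_{38} = 2; b_{39} = 3; b_{40} = 5; b_{41} = 8.
Since (b_{40}, b_{41}) = (b_0, b_1) = (5, 8) (two consecutive terms determine the rest), the sequence is periodic with period 40.
So b_{2714} = b_{0 + ((2714-0) mod 40)} = b_{34} = 1.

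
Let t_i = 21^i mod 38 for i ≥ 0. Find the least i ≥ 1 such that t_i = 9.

8

t_0 = 1; t_1 = 21; t_2 = 23; t_3 = 27; t_4 = 35; t_5 = 13; t_6 = 7; t_7 = 33; t_8 = 9; t_9 = 37; t_{10} = 17; t_{11} = 15; t_{12} = 11; t_{13} = 3; t_{14} = 25; t_{15} = 31; t_{16} = 5; t_{17} = 29; t_{18} = 1.
The sequence repeats with period 18.
The value 9 first appears (with i ≥ 1) at t_8.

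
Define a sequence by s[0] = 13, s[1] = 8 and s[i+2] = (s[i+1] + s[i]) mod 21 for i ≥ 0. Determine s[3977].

s[0] = 13, s[1] = 8, s[2] = 0, s[3] = 8, s[4] = 8, s[5] = 16, s[6] = 3, s[7] = 19, s[8] = 1, s[9] = 20, s[10] = 0, s[11] = 20, s[12] = 20, s[13] = 19, s[14] = 18, s[15] = 16, s[16] = 13, s[17] = 8.
The sequence repeats with period 16.
(3977 - 0) mod 16 = 9, so s[3977] = s[9] = 20.

20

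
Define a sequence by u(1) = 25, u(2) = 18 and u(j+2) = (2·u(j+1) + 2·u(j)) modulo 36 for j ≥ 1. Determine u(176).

u(1) = 25, u(2) = 18, u(3) = 14, u(4) = 28, u(5) = 12, u(6) = 8, u(7) = 4, u(8) = 24, u(9) = 20, u(10) = 16, u(11) = 0, u(12) = 32, u(13) = 28, u(14) = 12.
Since (u(13), u(14)) = (u(4), u(5)) = (28, 12) (two consecutive terms determine the rest), the sequence is eventually periodic: after a pre-period of length 3 it cycles with period 9.
For j ≥ 4, u(j) depends only on (j - 4) mod 9. (176 - 4) mod 9 = 1, so u(176) = u(5) = 12.

12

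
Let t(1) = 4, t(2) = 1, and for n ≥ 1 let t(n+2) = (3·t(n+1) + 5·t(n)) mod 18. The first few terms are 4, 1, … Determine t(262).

16

t(1) = 4; t(2) = 1; t(3) = 5; t(4) = 2; t(5) = 13; t(6) = 13; t(7) = 14; t(8) = 17; t(9) = 13; t(10) = 16; t(11) = 5; t(12) = 5; t(13) = 4; t(14) = 1.
Since (t(13), t(14)) = (t(1), t(2)) = (4, 1) (two consecutive terms determine the rest), the sequence is periodic with period 12.
(262 - 1) mod 12 = 9, so t(262) = t(10) = 16.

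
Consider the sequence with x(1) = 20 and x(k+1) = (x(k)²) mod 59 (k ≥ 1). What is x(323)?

3

x(1) = 20, x(2) = 46, x(3) = 51, x(4) = 5, x(5) = 25, x(6) = 35, x(7) = 45, x(8) = 19, x(9) = 7, x(10) = 49, x(11) = 41, x(12) = 29, x(13) = 15, x(14) = 48, x(15) = 3, x(16) = 9, x(17) = 22, x(18) = 12, x(19) = 26, x(20) = 27, x(21) = 21, x(22) = 28, x(23) = 17, x(24) = 53, x(25) = 36, x(26) = 57, x(27) = 4, x(28) = 16, x(29) = 20.
The sequence repeats with period 28.
So x(323) = x(1 + ((323-1) mod 28)) = x(15) = 3.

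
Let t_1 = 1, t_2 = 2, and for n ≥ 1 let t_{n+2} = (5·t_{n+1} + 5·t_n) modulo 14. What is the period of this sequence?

24

Computing terms: t_1 = 1; t_2 = 2; t_3 = 1; t_4 = 1; t_5 = 10; t_6 = 13; t_7 = 3; t_8 = 10; t_9 = 9; t_{10} = 11; t_{11} = 2; t_{12} = 9; t_{13} = 13; t_{14} = 12; t_{15} = 13; t_{16} = 13; t_{17} = 4; t_{18} = 1; t_{19} = 11; t_{20} = 4; t_{21} = 5; t_{22} = 3; t_{23} = 12; t_{24} = 5; t_{25} = 1; t_{26} = 2.
Since (t_{25}, t_{26}) = (t_1, t_2) = (1, 2) (two consecutive terms determine the rest), the sequence is periodic with period 24.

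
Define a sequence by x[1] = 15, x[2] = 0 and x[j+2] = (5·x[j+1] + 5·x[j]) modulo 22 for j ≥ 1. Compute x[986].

Computing terms: x[1] = 15; x[2] = 0; x[3] = 9; x[4] = 1; x[5] = 6; x[6] = 13; x[7] = 7; x[8] = 12; x[9] = 7; x[10] = 7; x[11] = 4; x[12] = 11; x[13] = 9; x[14] = 12; x[15] = 17; x[16] = 13; x[17] = 18; x[18] = 1; x[19] = 7; x[20] = 18; x[21] = 15; x[22] = 11; x[23] = 20; x[24] = 1; x[25] = 17; x[26] = 2; x[27] = 7; x[28] = 1; x[29] = 18; x[30] = 7; x[31] = 15; x[32] = 0.
Since (x[31], x[32]) = (x[1], x[2]) = (15, 0) (two consecutive terms determine the rest), the sequence is periodic with period 30.
(986 - 1) mod 30 = 25, so x[986] = x[26] = 2.

2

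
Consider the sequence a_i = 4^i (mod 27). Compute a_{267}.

19

Computing terms: a_1 = 4, a_2 = 16, a_3 = 10, a_4 = 13, a_5 = 25, a_6 = 19, a_7 = 22, a_8 = 7, a_9 = 1, a_{10} = 4.
The sequence repeats with period 9.
So a_{267} = a_{1 + ((267-1) mod 9)} = a_6 = 19.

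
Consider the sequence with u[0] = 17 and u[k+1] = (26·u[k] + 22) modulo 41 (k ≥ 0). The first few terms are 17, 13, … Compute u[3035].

16

u[0] = 17,  u[1] = 13,  u[2] = 32,  u[3] = 34,  u[4] = 4,  u[5] = 3,  u[6] = 18,  u[7] = 39,  u[8] = 11,  u[9] = 21,  u[10] = 35,  u[11] = 30,  u[12] = 23,  u[13] = 5,  u[14] = 29,  u[15] = 38,  u[16] = 26,  u[17] = 1,  u[18] = 7,  u[19] = 40,  u[20] = 37,  u[21] = 0,  u[22] = 22,  u[23] = 20,  u[24] = 9,  u[25] = 10,  u[26] = 36,  u[27] = 15,  u[28] = 2,  u[29] = 33,  u[30] = 19,  u[31] = 24,  u[32] = 31,  u[33] = 8,  u[34] = 25,  u[35] = 16,  u[36] = 28,  u[37] = 12,  u[38] = 6,  u[39] = 14,  u[40] = 17.
Since u[40] = u[0] = 17, the sequence is periodic with period 40.
So u[3035] = u[0 + ((3035-0) mod 40)] = u[35] = 16.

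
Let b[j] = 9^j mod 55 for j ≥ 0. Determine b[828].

36

Computing terms: b[0] = 1; b[1] = 9; b[2] = 26; b[3] = 14; b[4] = 16; b[5] = 34; b[6] = 31; b[7] = 4; b[8] = 36; b[9] = 49; b[10] = 1.
The sequence repeats with period 10.
(828 - 0) mod 10 = 8, so b[828] = b[8] = 36.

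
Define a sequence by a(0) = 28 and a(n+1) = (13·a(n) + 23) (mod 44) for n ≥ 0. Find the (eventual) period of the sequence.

20

Listing terms: a(0) = 28; a(1) = 35; a(2) = 38; a(3) = 33; a(4) = 12; a(5) = 3; a(6) = 18; a(7) = 37; a(8) = 20; a(9) = 19; a(10) = 6; a(11) = 13; a(12) = 16; a(13) = 11; a(14) = 34; a(15) = 25; a(16) = 40; a(17) = 15; a(18) = 42; a(19) = 41; a(20) = 28.
The sequence repeats with period 20.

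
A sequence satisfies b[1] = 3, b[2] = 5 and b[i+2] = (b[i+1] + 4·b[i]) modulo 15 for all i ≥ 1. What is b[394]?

Listing terms: b[1] = 3,  b[2] = 5,  b[3] = 2,  b[4] = 7,  b[5] = 0,  b[6] = 13,  b[7] = 13,  b[8] = 5,  b[9] = 12,  b[10] = 2,  b[11] = 5,  b[12] = 13,  b[13] = 3,  b[14] = 10,  b[15] = 7,  b[16] = 2,  b[17] = 0,  b[18] = 8,  b[19] = 8,  b[20] = 10,  b[21] = 12,  b[22] = 7,  b[23] = 10,  b[24] = 8,  b[25] = 3,  b[26] = 5.
Since (b[25], b[26]) = (b[1], b[2]) = (3, 5) (two consecutive terms determine the rest), the sequence is periodic with period 24.
(394 - 1) mod 24 = 9, so b[394] = b[10] = 2.

2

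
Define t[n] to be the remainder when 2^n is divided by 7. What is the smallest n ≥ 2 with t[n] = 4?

Listing terms: t[1] = 2,  t[2] = 4,  t[3] = 1,  t[4] = 2.
The sequence repeats with period 3.
The value 4 first appears (with n ≥ 2) at t[2].

2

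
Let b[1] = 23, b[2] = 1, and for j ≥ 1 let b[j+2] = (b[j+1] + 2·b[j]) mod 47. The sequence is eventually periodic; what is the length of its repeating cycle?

46

We have b[1] = 23,  b[2] = 1,  b[3] = 0,  b[4] = 2,  b[5] = 2,  b[6] = 6,  b[7] = 10,  b[8] = 22,  b[9] = 42,  b[10] = 39,  b[11] = 29,  b[12] = 13,  b[13] = 24,  b[14] = 3,  b[15] = 4,  b[16] = 10,  b[17] = 18,  b[18] = 38,  b[19] = 27,  b[20] = 9,  b[21] = 16,  b[22] = 34,  b[23] = 19,  b[24] = 40,  b[25] = 31,  b[26] = 17,  b[27] = 32,  b[28] = 19,  b[29] = 36,  b[30] = 27,  b[31] = 5,  b[32] = 12,  b[33] = 22,  b[34] = 46,  b[35] = 43,  b[36] = 41,  b[37] = 33,  b[38] = 21,  b[39] = 40,  b[40] = 35,  b[41] = 21,  b[42] = 44,  b[43] = 39,  b[44] = 33,  b[45] = 17,  b[46] = 36,  b[47] = 23,  b[48] = 1.
Since (b[47], b[48]) = (b[1], b[2]) = (23, 1) (two consecutive terms determine the rest), the sequence is periodic with period 46.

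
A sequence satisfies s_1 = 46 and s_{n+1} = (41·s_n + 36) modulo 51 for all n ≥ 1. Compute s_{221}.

Listing terms: s_1 = 46; s_2 = 35; s_3 = 43; s_4 = 14; s_5 = 49; s_6 = 5; s_7 = 37; s_8 = 23; s_9 = 10; s_{10} = 38; s_{11} = 13; s_{12} = 8; s_{13} = 7; s_{14} = 17; s_{15} = 19; s_{16} = 50; s_{17} = 46.
Since s_{17} = s_1 = 46, the sequence is periodic with period 16.
(221 - 1) mod 16 = 12, so s_{221} = s_{13} = 7.

7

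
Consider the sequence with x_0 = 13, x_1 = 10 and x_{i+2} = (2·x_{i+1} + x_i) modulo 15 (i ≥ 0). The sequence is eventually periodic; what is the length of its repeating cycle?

24

Computing terms: x_0 = 13,  x_1 = 10,  x_2 = 3,  x_3 = 1,  x_4 = 5,  x_5 = 11,  x_6 = 12,  x_7 = 5,  x_8 = 7,  x_9 = 4,  x_{10} = 0,  x_{11} = 4,  x_{12} = 8,  x_{13} = 5,  x_{14} = 3,  x_{15} = 11,  x_{16} = 10,  x_{17} = 1,  x_{18} = 12,  x_{19} = 10,  x_{20} = 2,  x_{21} = 14,  x_{22} = 0,  x_{23} = 14,  x_{24} = 13,  x_{25} = 10.
Since (x_{24}, x_{25}) = (x_0, x_1) = (13, 10) (two consecutive terms determine the rest), the sequence is periodic with period 24.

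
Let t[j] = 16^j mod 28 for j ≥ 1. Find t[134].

4

Computing terms: t[1] = 16; t[2] = 4; t[3] = 8; t[4] = 16.
Since t[4] = t[1] = 16, the sequence is periodic with period 3.
So t[134] = t[1 + ((134-1) mod 3)] = t[2] = 4.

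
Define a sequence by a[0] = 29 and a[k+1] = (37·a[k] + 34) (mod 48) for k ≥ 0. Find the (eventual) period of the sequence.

24

a[0] = 29,  a[1] = 3,  a[2] = 1,  a[3] = 23,  a[4] = 21,  a[5] = 43,  a[6] = 41,  a[7] = 15,  a[8] = 13,  a[9] = 35,  a[10] = 33,  a[11] = 7,  a[12] = 5,  a[13] = 27,  a[14] = 25,  a[15] = 47,  a[16] = 45,  a[17] = 19,  a[18] = 17,  a[19] = 39,  a[20] = 37,  a[21] = 11,  a[22] = 9,  a[23] = 31,  a[24] = 29.
Since a[24] = a[0] = 29, the sequence is periodic with period 24.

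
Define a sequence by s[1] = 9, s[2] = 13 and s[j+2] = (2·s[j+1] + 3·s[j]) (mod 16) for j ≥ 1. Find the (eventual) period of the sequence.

Computing terms: s[1] = 9, s[2] = 13, s[3] = 5, s[4] = 1, s[5] = 1, s[6] = 5, s[7] = 13, s[8] = 9, s[9] = 9, s[10] = 13.
The sequence repeats with period 8.

8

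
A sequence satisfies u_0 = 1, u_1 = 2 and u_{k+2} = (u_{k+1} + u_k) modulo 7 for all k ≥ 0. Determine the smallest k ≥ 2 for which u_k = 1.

We have u_0 = 1,  u_1 = 2,  u_2 = 3,  u_3 = 5,  u_4 = 1,  u_5 = 6,  u_6 = 0,  u_7 = 6,  u_8 = 6,  u_9 = 5,  u_{10} = 4,  u_{11} = 2,  u_{12} = 6,  u_{13} = 1,  u_{14} = 0,  u_{15} = 1,  u_{16} = 1,  u_{17} = 2.
Since (u_{16}, u_{17}) = (u_0, u_1) = (1, 2) (two consecutive terms determine the rest), the sequence is periodic with period 16.
The value 1 first appears (with k ≥ 2) at u_4.

4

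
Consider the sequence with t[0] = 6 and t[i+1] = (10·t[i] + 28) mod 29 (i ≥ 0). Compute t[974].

Listing terms: t[0] = 6, t[1] = 1, t[2] = 9, t[3] = 2, t[4] = 19, t[5] = 15, t[6] = 4, t[7] = 10, t[8] = 12, t[9] = 3, t[10] = 0, t[11] = 28, t[12] = 18, t[13] = 5, t[14] = 20, t[15] = 25, t[16] = 17, t[17] = 24, t[18] = 7, t[19] = 11, t[20] = 22, t[21] = 16, t[22] = 14, t[23] = 23, t[24] = 26, t[25] = 27, t[26] = 8, t[27] = 21, t[28] = 6.
The sequence repeats with period 28.
So t[974] = t[0 + ((974-0) mod 28)] = t[22] = 14.

14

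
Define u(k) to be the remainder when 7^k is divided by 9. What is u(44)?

4

u(0) = 1, u(1) = 7, u(2) = 4, u(3) = 1.
Since u(3) = u(0) = 1, the sequence is periodic with period 3.
(44 - 0) mod 3 = 2, so u(44) = u(2) = 4.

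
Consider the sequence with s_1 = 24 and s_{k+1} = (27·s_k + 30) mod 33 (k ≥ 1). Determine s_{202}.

18

s_1 = 24, s_2 = 18, s_3 = 21, s_4 = 3, s_5 = 12, s_6 = 24.
The sequence repeats with period 5.
So s_{202} = s_{1 + ((202-1) mod 5)} = s_2 = 18.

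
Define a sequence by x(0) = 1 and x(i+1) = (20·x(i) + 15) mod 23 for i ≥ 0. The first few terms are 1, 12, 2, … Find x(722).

4

Computing terms: x(0) = 1,  x(1) = 12,  x(2) = 2,  x(3) = 9,  x(4) = 11,  x(5) = 5,  x(6) = 0,  x(7) = 15,  x(8) = 16,  x(9) = 13,  x(10) = 22,  x(11) = 18,  x(12) = 7,  x(13) = 17,  x(14) = 10,  x(15) = 8,  x(16) = 14,  x(17) = 19,  x(18) = 4,  x(19) = 3,  x(20) = 6,  x(21) = 20,  x(22) = 1.
The sequence repeats with period 22.
(722 - 0) mod 22 = 18, so x(722) = x(18) = 4.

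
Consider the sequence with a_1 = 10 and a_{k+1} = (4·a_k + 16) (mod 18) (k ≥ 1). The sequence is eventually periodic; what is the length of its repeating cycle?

We have a_1 = 10, a_2 = 2, a_3 = 6, a_4 = 4, a_5 = 14, a_6 = 0, a_7 = 16, a_8 = 8, a_9 = 12, a_{10} = 10.
The sequence repeats with period 9.

9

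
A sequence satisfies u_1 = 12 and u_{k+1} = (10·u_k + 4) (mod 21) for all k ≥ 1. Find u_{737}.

We have u_1 = 12,  u_2 = 19,  u_3 = 5,  u_4 = 12.
The sequence repeats with period 3.
(737 - 1) mod 3 = 1, so u_{737} = u_2 = 19.

19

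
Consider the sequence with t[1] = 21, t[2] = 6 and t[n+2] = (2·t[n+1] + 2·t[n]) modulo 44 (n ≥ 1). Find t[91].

We have t[1] = 21; t[2] = 6; t[3] = 10; t[4] = 32; t[5] = 40; t[6] = 12; t[7] = 16; t[8] = 12; t[9] = 12; t[10] = 4; t[11] = 32; t[12] = 28; t[13] = 32; t[14] = 32; t[15] = 40.
Since (t[14], t[15]) = (t[4], t[5]) = (32, 40) (two consecutive terms determine the rest), the sequence is eventually periodic: after a pre-period of length 3 it cycles with period 10.
For n ≥ 4, t[n] depends only on (n - 4) mod 10. (91 - 4) mod 10 = 7, so t[91] = t[11] = 32.

32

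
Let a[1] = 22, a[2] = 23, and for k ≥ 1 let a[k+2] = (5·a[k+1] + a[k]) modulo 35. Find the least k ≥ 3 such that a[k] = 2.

Computing terms: a[1] = 22,  a[2] = 23,  a[3] = 32,  a[4] = 8,  a[5] = 2,  a[6] = 18,  a[7] = 22,  a[8] = 23.
Since (a[7], a[8]) = (a[1], a[2]) = (22, 23) (two consecutive terms determine the rest), the sequence is periodic with period 6.
The value 2 first appears (with k ≥ 3) at a[5].

5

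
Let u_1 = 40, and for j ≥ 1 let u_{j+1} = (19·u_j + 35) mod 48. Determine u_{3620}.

We have u_1 = 40; u_2 = 27; u_3 = 20; u_4 = 31; u_5 = 0; u_6 = 35; u_7 = 28; u_8 = 39; u_9 = 8; u_{10} = 43; u_{11} = 36; u_{12} = 47; u_{13} = 16; u_{14} = 3; u_{15} = 44; u_{16} = 7; u_{17} = 24; u_{18} = 11; u_{19} = 4; u_{20} = 15; u_{21} = 32; u_{22} = 19; u_{23} = 12; u_{24} = 23; u_{25} = 40.
The sequence repeats with period 24.
(3620 - 1) mod 24 = 19, so u_{3620} = u_{20} = 15.

15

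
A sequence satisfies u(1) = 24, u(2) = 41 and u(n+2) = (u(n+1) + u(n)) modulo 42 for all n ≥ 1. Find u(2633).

Computing terms: u(1) = 24,  u(2) = 41,  u(3) = 23,  u(4) = 22,  u(5) = 3,  u(6) = 25,  u(7) = 28,  u(8) = 11,  u(9) = 39,  u(10) = 8,  u(11) = 5,  u(12) = 13,  u(13) = 18,  u(14) = 31,  u(15) = 7,  u(16) = 38,  u(17) = 3,  u(18) = 41,  u(19) = 2,  u(20) = 1,  u(21) = 3,  u(22) = 4,  u(23) = 7,  u(24) = 11,  u(25) = 18,  u(26) = 29,  u(27) = 5,  u(28) = 34,  u(29) = 39,  u(30) = 31,  u(31) = 28,  u(32) = 17,  u(33) = 3,  u(34) = 20,  u(35) = 23,  u(36) = 1,  u(37) = 24,  u(38) = 25,  u(39) = 7,  u(40) = 32,  u(41) = 39,  u(42) = 29,  u(43) = 26,  u(44) = 13,  u(45) = 39,  u(46) = 10,  u(47) = 7,  u(48) = 17,  u(49) = 24,  u(50) = 41.
The sequence repeats with period 48.
(2633 - 1) mod 48 = 40, so u(2633) = u(41) = 39.

39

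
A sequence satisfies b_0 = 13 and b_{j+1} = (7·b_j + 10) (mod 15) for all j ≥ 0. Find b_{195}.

We have b_0 = 13, b_1 = 11, b_2 = 12, b_3 = 4, b_4 = 8, b_5 = 6, b_6 = 7, b_7 = 14, b_8 = 3, b_9 = 1, b_{10} = 2, b_{11} = 9, b_{12} = 13.
Since b_{12} = b_0 = 13, the sequence is periodic with period 12.
So b_{195} = b_{0 + ((195-0) mod 12)} = b_3 = 4.

4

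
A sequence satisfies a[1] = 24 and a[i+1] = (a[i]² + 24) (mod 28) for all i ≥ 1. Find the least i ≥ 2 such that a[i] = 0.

3

We have a[1] = 24; a[2] = 12; a[3] = 0; a[4] = 24.
The sequence repeats with period 3.
The value 0 first appears (with i ≥ 2) at a[3].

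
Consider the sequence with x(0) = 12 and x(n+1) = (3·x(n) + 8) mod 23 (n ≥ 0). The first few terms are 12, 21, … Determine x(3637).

5

Listing terms: x(0) = 12; x(1) = 21; x(2) = 2; x(3) = 14; x(4) = 4; x(5) = 20; x(6) = 22; x(7) = 5; x(8) = 0; x(9) = 8; x(10) = 9; x(11) = 12.
Since x(11) = x(0) = 12, the sequence is periodic with period 11.
(3637 - 0) mod 11 = 7, so x(3637) = x(7) = 5.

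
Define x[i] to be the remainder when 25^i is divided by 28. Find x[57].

We have x[0] = 1, x[1] = 25, x[2] = 9, x[3] = 1.
The sequence repeats with period 3.
So x[57] = x[0 + ((57-0) mod 3)] = x[0] = 1.

1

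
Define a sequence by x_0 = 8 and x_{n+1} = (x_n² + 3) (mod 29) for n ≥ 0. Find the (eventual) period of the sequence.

We have x_0 = 8, x_1 = 9, x_2 = 26, x_3 = 12, x_4 = 2, x_5 = 7, x_6 = 23, x_7 = 10, x_8 = 16, x_9 = 27, x_{10} = 7.
Since x_{10} = x_5 = 7, the sequence is eventually periodic: after a pre-period of length 5 it cycles with period 5.

5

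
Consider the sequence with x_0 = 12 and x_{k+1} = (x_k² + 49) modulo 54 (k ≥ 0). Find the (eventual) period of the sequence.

18

Computing terms: x_0 = 12,  x_1 = 31,  x_2 = 38,  x_3 = 35,  x_4 = 32,  x_5 = 47,  x_6 = 44,  x_7 = 41,  x_8 = 2,  x_9 = 53,  x_{10} = 50,  x_{11} = 11,  x_{12} = 8,  x_{13} = 5,  x_{14} = 20,  x_{15} = 17,  x_{16} = 14,  x_{17} = 29,  x_{18} = 26,  x_{19} = 23,  x_{20} = 38.
Since x_{20} = x_2 = 38, the sequence is eventually periodic: after a pre-period of length 2 it cycles with period 18.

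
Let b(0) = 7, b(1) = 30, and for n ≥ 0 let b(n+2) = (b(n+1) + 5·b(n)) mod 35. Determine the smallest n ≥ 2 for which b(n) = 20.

b(0) = 7,  b(1) = 30,  b(2) = 30,  b(3) = 5,  b(4) = 15,  b(5) = 5,  b(6) = 10,  b(7) = 0,  b(8) = 15,  b(9) = 15,  b(10) = 20,  b(11) = 25,  b(12) = 20,  b(13) = 5,  b(14) = 0,  b(15) = 25,  b(16) = 25,  b(17) = 10,  b(18) = 30,  b(19) = 10,  b(20) = 20,  b(21) = 0,  b(22) = 30,  b(23) = 30.
Since (b(22), b(23)) = (b(1), b(2)) = (30, 30) (two consecutive terms determine the rest), the sequence is eventually periodic: after a pre-period of length 1 it cycles with period 21.
The value 20 first appears (with n ≥ 2) at b(10).

10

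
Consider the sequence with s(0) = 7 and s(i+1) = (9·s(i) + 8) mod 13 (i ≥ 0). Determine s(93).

7

Computing terms: s(0) = 7,  s(1) = 6,  s(2) = 10,  s(3) = 7.
Since s(3) = s(0) = 7, the sequence is periodic with period 3.
(93 - 0) mod 3 = 0, so s(93) = s(0) = 7.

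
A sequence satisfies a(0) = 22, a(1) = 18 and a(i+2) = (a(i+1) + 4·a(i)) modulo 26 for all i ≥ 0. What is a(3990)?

4

a(0) = 22; a(1) = 18; a(2) = 2; a(3) = 22; a(4) = 4; a(5) = 14; a(6) = 4; a(7) = 8; a(8) = 24; a(9) = 4; a(10) = 22; a(11) = 12; a(12) = 22; a(13) = 18.
Since (a(12), a(13)) = (a(0), a(1)) = (22, 18) (two consecutive terms determine the rest), the sequence is periodic with period 12.
So a(3990) = a(0 + ((3990-0) mod 12)) = a(6) = 4.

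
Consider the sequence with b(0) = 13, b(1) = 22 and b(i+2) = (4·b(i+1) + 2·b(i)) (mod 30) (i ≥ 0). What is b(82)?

14

We have b(0) = 13, b(1) = 22, b(2) = 24, b(3) = 20, b(4) = 8, b(5) = 12, b(6) = 4, b(7) = 10, b(8) = 18, b(9) = 2, b(10) = 14, b(11) = 0, b(12) = 28, b(13) = 22, b(14) = 24.
Since (b(13), b(14)) = (b(1), b(2)) = (22, 24) (two consecutive terms determine the rest), the sequence is eventually periodic: after a pre-period of length 1 it cycles with period 12.
For i ≥ 1, b(i) depends only on (i - 1) mod 12. (82 - 1) mod 12 = 9, so b(82) = b(10) = 14.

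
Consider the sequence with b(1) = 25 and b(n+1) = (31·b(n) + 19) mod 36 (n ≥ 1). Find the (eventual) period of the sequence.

18

Listing terms: b(1) = 25,  b(2) = 2,  b(3) = 9,  b(4) = 10,  b(5) = 5,  b(6) = 30,  b(7) = 13,  b(8) = 26,  b(9) = 33,  b(10) = 34,  b(11) = 29,  b(12) = 18,  b(13) = 1,  b(14) = 14,  b(15) = 21,  b(16) = 22,  b(17) = 17,  b(18) = 6,  b(19) = 25.
Since b(19) = b(1) = 25, the sequence is periodic with period 18.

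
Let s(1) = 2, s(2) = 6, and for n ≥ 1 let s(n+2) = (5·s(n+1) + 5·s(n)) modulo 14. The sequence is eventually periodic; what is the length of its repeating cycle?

s(1) = 2; s(2) = 6; s(3) = 12; s(4) = 6; s(5) = 6; s(6) = 4; s(7) = 8; s(8) = 4; s(9) = 4; s(10) = 12; s(11) = 10; s(12) = 12; s(13) = 12; s(14) = 8; s(15) = 2; s(16) = 8; s(17) = 8; s(18) = 10; s(19) = 6; s(20) = 10; s(21) = 10; s(22) = 2; s(23) = 4; s(24) = 2; s(25) = 2; s(26) = 6.
The sequence repeats with period 24.

24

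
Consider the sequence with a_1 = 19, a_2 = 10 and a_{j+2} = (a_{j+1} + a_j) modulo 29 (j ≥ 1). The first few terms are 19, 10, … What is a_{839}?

28

a_1 = 19,  a_2 = 10,  a_3 = 0,  a_4 = 10,  a_5 = 10,  a_6 = 20,  a_7 = 1,  a_8 = 21,  a_9 = 22,  a_{10} = 14,  a_{11} = 7,  a_{12} = 21,  a_{13} = 28,  a_{14} = 20,  a_{15} = 19,  a_{16} = 10.
Since (a_{15}, a_{16}) = (a_1, a_2) = (19, 10) (two consecutive terms determine the rest), the sequence is periodic with period 14.
So a_{839} = a_{1 + ((839-1) mod 14)} = a_{13} = 28.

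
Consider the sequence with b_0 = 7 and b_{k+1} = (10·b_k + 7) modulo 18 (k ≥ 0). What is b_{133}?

11

Listing terms: b_0 = 7; b_1 = 5; b_2 = 3; b_3 = 1; b_4 = 17; b_5 = 15; b_6 = 13; b_7 = 11; b_8 = 9; b_9 = 7.
Since b_9 = b_0 = 7, the sequence is periodic with period 9.
So b_{133} = b_{0 + ((133-0) mod 9)} = b_7 = 11.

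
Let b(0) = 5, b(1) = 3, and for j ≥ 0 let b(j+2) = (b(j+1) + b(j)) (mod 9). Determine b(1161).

0

Listing terms: b(0) = 5,  b(1) = 3,  b(2) = 8,  b(3) = 2,  b(4) = 1,  b(5) = 3,  b(6) = 4,  b(7) = 7,  b(8) = 2,  b(9) = 0,  b(10) = 2,  b(11) = 2,  b(12) = 4,  b(13) = 6,  b(14) = 1,  b(15) = 7,  b(16) = 8,  b(17) = 6,  b(18) = 5,  b(19) = 2,  b(20) = 7,  b(21) = 0,  b(22) = 7,  b(23) = 7,  b(24) = 5,  b(25) = 3.
Since (b(24), b(25)) = (b(0), b(1)) = (5, 3) (two consecutive terms determine the rest), the sequence is periodic with period 24.
So b(1161) = b(0 + ((1161-0) mod 24)) = b(9) = 0.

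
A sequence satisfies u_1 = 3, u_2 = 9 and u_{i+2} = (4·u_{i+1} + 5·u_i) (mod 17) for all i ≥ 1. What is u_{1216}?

Computing terms: u_1 = 3; u_2 = 9; u_3 = 0; u_4 = 11; u_5 = 10; u_6 = 10; u_7 = 5; u_8 = 2; u_9 = 16; u_{10} = 6; u_{11} = 2; u_{12} = 4; u_{13} = 9; u_{14} = 5; u_{15} = 14; u_{16} = 13; u_{17} = 3; u_{18} = 9.
The sequence repeats with period 16.
(1216 - 1) mod 16 = 15, so u_{1216} = u_{16} = 13.

13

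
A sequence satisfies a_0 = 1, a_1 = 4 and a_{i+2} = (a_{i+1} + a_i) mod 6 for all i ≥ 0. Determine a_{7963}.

We have a_0 = 1,  a_1 = 4,  a_2 = 5,  a_3 = 3,  a_4 = 2,  a_5 = 5,  a_6 = 1,  a_7 = 0,  a_8 = 1,  a_9 = 1,  a_{10} = 2,  a_{11} = 3,  a_{12} = 5,  a_{13} = 2,  a_{14} = 1,  a_{15} = 3,  a_{16} = 4,  a_{17} = 1,  a_{18} = 5,  a_{19} = 0,  a_{20} = 5,  a_{21} = 5,  a_{22} = 4,  a_{23} = 3,  a_{24} = 1,  a_{25} = 4.
The sequence repeats with period 24.
(7963 - 0) mod 24 = 19, so a_{7963} = a_{19} = 0.

0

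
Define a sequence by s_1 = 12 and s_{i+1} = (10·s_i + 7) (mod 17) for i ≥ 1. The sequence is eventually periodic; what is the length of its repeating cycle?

16

s_1 = 12; s_2 = 8; s_3 = 2; s_4 = 10; s_5 = 5; s_6 = 6; s_7 = 16; s_8 = 14; s_9 = 11; s_{10} = 15; s_{11} = 4; s_{12} = 13; s_{13} = 1; s_{14} = 0; s_{15} = 7; s_{16} = 9; s_{17} = 12.
The sequence repeats with period 16.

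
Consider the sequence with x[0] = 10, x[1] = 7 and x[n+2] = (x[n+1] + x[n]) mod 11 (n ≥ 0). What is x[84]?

8

x[0] = 10; x[1] = 7; x[2] = 6; x[3] = 2; x[4] = 8; x[5] = 10; x[6] = 7.
The sequence repeats with period 5.
So x[84] = x[0 + ((84-0) mod 5)] = x[4] = 8.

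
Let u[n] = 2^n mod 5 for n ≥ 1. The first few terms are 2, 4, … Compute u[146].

Listing terms: u[1] = 2,  u[2] = 4,  u[3] = 3,  u[4] = 1,  u[5] = 2.
The sequence repeats with period 4.
(146 - 1) mod 4 = 1, so u[146] = u[2] = 4.

4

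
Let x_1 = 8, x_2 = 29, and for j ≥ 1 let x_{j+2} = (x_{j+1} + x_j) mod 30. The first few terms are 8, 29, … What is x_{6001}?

We have x_1 = 8,  x_2 = 29,  x_3 = 7,  x_4 = 6,  x_5 = 13,  x_6 = 19,  x_7 = 2,  x_8 = 21,  x_9 = 23,  x_{10} = 14,  x_{11} = 7,  x_{12} = 21,  x_{13} = 28,  x_{14} = 19,  x_{15} = 17,  x_{16} = 6,  x_{17} = 23,  x_{18} = 29,  x_{19} = 22,  x_{20} = 21,  x_{21} = 13,  x_{22} = 4,  x_{23} = 17,  x_{24} = 21,  x_{25} = 8,  x_{26} = 29.
Since (x_{25}, x_{26}) = (x_1, x_2) = (8, 29) (two consecutive terms determine the rest), the sequence is periodic with period 24.
(6001 - 1) mod 24 = 0, so x_{6001} = x_1 = 8.

8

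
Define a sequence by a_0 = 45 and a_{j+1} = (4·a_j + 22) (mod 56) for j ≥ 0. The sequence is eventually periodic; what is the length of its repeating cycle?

Listing terms: a_0 = 45,  a_1 = 34,  a_2 = 46,  a_3 = 38,  a_4 = 6,  a_5 = 46.
Since a_5 = a_2 = 46, the sequence is eventually periodic: after a pre-period of length 2 it cycles with period 3.

3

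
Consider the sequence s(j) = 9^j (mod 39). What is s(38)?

Listing terms: s(1) = 9, s(2) = 3, s(3) = 27, s(4) = 9.
The sequence repeats with period 3.
(38 - 1) mod 3 = 1, so s(38) = s(2) = 3.

3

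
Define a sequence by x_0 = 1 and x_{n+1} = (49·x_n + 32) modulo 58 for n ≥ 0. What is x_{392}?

We have x_0 = 1, x_1 = 23, x_2 = 57, x_3 = 41, x_4 = 11, x_5 = 49, x_6 = 55, x_7 = 1.
Since x_7 = x_0 = 1, the sequence is periodic with period 7.
(392 - 0) mod 7 = 0, so x_{392} = x_0 = 1.

1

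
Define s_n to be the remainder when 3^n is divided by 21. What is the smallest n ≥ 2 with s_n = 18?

Computing terms: s_1 = 3,  s_2 = 9,  s_3 = 6,  s_4 = 18,  s_5 = 12,  s_6 = 15,  s_7 = 3.
Since s_7 = s_1 = 3, the sequence is periodic with period 6.
The value 18 first appears (with n ≥ 2) at s_4.

4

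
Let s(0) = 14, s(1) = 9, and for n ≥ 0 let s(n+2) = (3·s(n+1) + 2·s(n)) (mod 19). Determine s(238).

We have s(0) = 14,  s(1) = 9,  s(2) = 17,  s(3) = 12,  s(4) = 13,  s(5) = 6,  s(6) = 6,  s(7) = 11,  s(8) = 7,  s(9) = 5,  s(10) = 10,  s(11) = 2,  s(12) = 7,  s(13) = 6,  s(14) = 13,  s(15) = 13,  s(16) = 8,  s(17) = 12,  s(18) = 14,  s(19) = 9.
Since (s(18), s(19)) = (s(0), s(1)) = (14, 9) (two consecutive terms determine the rest), the sequence is periodic with period 18.
(238 - 0) mod 18 = 4, so s(238) = s(4) = 13.

13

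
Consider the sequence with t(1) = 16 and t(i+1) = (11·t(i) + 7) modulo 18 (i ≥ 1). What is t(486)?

9

Listing terms: t(1) = 16; t(2) = 3; t(3) = 4; t(4) = 15; t(5) = 10; t(6) = 9; t(7) = 16.
The sequence repeats with period 6.
(486 - 1) mod 6 = 5, so t(486) = t(6) = 9.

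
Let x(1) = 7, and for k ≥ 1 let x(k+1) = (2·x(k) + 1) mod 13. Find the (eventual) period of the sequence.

12

Computing terms: x(1) = 7, x(2) = 2, x(3) = 5, x(4) = 11, x(5) = 10, x(6) = 8, x(7) = 4, x(8) = 9, x(9) = 6, x(10) = 0, x(11) = 1, x(12) = 3, x(13) = 7.
The sequence repeats with period 12.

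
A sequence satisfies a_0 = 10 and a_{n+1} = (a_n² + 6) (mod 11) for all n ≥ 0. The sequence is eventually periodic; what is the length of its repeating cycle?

a_0 = 10,  a_1 = 7,  a_2 = 0,  a_3 = 6,  a_4 = 9,  a_5 = 10.
The sequence repeats with period 5.

5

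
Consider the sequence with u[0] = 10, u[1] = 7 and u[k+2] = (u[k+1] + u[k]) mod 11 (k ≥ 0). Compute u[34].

We have u[0] = 10,  u[1] = 7,  u[2] = 6,  u[3] = 2,  u[4] = 8,  u[5] = 10,  u[6] = 7.
Since (u[5], u[6]) = (u[0], u[1]) = (10, 7) (two consecutive terms determine the rest), the sequence is periodic with period 5.
So u[34] = u[0 + ((34-0) mod 5)] = u[4] = 8.

8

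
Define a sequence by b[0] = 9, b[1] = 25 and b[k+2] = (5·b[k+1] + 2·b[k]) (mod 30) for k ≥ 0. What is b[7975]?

25

We have b[0] = 9, b[1] = 25, b[2] = 23, b[3] = 15, b[4] = 1, b[5] = 5, b[6] = 27, b[7] = 25, b[8] = 29, b[9] = 15, b[10] = 13, b[11] = 5, b[12] = 21, b[13] = 25, b[14] = 17, b[15] = 15, b[16] = 19, b[17] = 5, b[18] = 3, b[19] = 25, b[20] = 11, b[21] = 15, b[22] = 7, b[23] = 5, b[24] = 9, b[25] = 25.
The sequence repeats with period 24.
(7975 - 0) mod 24 = 7, so b[7975] = b[7] = 25.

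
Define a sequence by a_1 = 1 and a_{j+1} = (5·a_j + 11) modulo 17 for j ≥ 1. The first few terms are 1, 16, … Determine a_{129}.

1

We have a_1 = 1; a_2 = 16; a_3 = 6; a_4 = 7; a_5 = 12; a_6 = 3; a_7 = 9; a_8 = 5; a_9 = 2; a_{10} = 4; a_{11} = 14; a_{12} = 13; a_{13} = 8; a_{14} = 0; a_{15} = 11; a_{16} = 15; a_{17} = 1.
The sequence repeats with period 16.
So a_{129} = a_{1 + ((129-1) mod 16)} = a_1 = 1.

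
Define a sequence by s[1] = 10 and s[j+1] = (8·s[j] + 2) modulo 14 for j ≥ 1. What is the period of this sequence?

s[1] = 10; s[2] = 12; s[3] = 0; s[4] = 2; s[5] = 4; s[6] = 6; s[7] = 8; s[8] = 10.
Since s[8] = s[1] = 10, the sequence is periodic with period 7.

7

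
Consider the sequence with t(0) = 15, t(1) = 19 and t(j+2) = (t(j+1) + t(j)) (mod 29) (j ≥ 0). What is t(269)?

Computing terms: t(0) = 15; t(1) = 19; t(2) = 5; t(3) = 24; t(4) = 0; t(5) = 24; t(6) = 24; t(7) = 19; t(8) = 14; t(9) = 4; t(10) = 18; t(11) = 22; t(12) = 11; t(13) = 4; t(14) = 15; t(15) = 19.
The sequence repeats with period 14.
(269 - 0) mod 14 = 3, so t(269) = t(3) = 24.

24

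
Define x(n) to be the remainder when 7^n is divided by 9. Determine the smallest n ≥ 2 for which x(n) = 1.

Listing terms: x(1) = 7,  x(2) = 4,  x(3) = 1,  x(4) = 7.
The sequence repeats with period 3.
The value 1 first appears (with n ≥ 2) at x(3).

3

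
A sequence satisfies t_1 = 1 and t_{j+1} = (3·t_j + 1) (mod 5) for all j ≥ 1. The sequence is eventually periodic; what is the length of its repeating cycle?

4

t_1 = 1,  t_2 = 4,  t_3 = 3,  t_4 = 0,  t_5 = 1.
Since t_5 = t_1 = 1, the sequence is periodic with period 4.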